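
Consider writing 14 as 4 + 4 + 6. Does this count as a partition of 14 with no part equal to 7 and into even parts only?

Yes

The parts sum to 14, and the condition 'no summand equals 7' holds; the condition 'every summand is even' holds.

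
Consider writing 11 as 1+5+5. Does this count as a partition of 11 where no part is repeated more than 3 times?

Yes

The parts sum to 11, and the condition 'no summand is used more than 3 times' holds.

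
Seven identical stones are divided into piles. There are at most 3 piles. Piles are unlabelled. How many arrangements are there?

8

Listing the qualifying partitions of 7:
7
6 + 1
5 + 2
5 + 1 + 1
4 + 3
4 + 2 + 1
3 + 3 + 1
3 + 2 + 2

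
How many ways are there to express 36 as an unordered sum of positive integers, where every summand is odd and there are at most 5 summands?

73

A full systematic count gives 73.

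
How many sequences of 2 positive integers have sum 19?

Equivalently, choose which 1 of the 18 gaps become plus signs: C(18,1) = 18.

18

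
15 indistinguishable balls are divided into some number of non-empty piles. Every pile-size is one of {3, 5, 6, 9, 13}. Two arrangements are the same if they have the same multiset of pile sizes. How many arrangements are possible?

The partitions of 15 that satisfy the conditions:
9,6
9,3,3
6,6,3
6,3,3,3
5,5,5
3,3,3,3,3
That's 6 in total.

6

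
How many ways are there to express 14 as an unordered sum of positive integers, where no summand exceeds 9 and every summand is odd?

They are:
9 + 5
9 + 3 + 1 + 1
9 + 1 + 1 + 1 + 1 + 1
7 + 7
7 + 5 + 1 + 1
7 + 3 + 3 + 1
7 + 3 + 1 + 1 + 1 + 1
7 + 1 + 1 + 1 + 1 + 1 + 1 + 1
5 + 5 + 3 + 1
5 + 5 + 1 + 1 + 1 + 1
5 + 3 + 3 + 3
5 + 3 + 3 + 1 + 1 + 1
5 + 3 + 1 + 1 + 1 + 1 + 1 + 1
5 + 1 + 1 + 1 + 1 + 1 + 1 + 1 + 1 + 1
3 + 3 + 3 + 3 + 1 + 1
3 + 3 + 3 + 1 + 1 + 1 + 1 + 1
3 + 3 + 1 + 1 + 1 + 1 + 1 + 1 + 1 + 1
3 + 1 + 1 + 1 + 1 + 1 + 1 + 1 + 1 + 1 + 1 + 1
1 + 1 + 1 + 1 + 1 + 1 + 1 + 1 + 1 + 1 + 1 + 1 + 1 + 1

19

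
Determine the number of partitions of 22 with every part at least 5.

Enumerating:
22
17 + 5
16 + 6
15 + 7
14 + 8
13 + 9
12 + 10
12 + 5 + 5
11 + 11
11 + 6 + 5
10 + 7 + 5
10 + 6 + 6
9 + 8 + 5
9 + 7 + 6
8 + 8 + 6
8 + 7 + 7
7 + 5 + 5 + 5
6 + 6 + 5 + 5
Counting gives 18.

18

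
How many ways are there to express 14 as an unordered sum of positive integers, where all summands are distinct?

22

They are:
14
13 + 1
12 + 2
11 + 3
11 + 2 + 1
10 + 4
10 + 3 + 1
9 + 5
9 + 4 + 1
9 + 3 + 2
8 + 6
8 + 5 + 1
8 + 4 + 2
8 + 3 + 2 + 1
7 + 6 + 1
7 + 5 + 2
7 + 4 + 3
7 + 4 + 2 + 1
6 + 5 + 3
6 + 5 + 2 + 1
6 + 4 + 3 + 1
5 + 4 + 3 + 2
That's 22 in total.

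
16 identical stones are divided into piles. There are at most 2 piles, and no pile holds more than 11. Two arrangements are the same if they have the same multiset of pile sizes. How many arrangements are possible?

Listing the qualifying partitions of 16:
11+5
10+6
9+7
8+8
Counting gives 4.

4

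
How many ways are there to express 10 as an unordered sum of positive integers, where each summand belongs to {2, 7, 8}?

2

Listing the qualifying partitions of 10:
8+2
2+2+2+2+2
Counting gives 2.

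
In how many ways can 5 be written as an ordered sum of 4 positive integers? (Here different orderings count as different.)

4

Place 3 bars in the 4 internal gaps of a row of 5 dots: C(4,3) = 4.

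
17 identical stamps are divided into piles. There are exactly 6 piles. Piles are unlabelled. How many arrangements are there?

44

A partial list (first 12 by largest part):
12+1+1+1+1+1
11+2+1+1+1+1
10+3+1+1+1+1
10+2+2+1+1+1
9+4+1+1+1+1
9+3+2+1+1+1
9+2+2+2+1+1
8+5+1+1+1+1
8+4+2+1+1+1
8+3+3+1+1+1
8+3+2+2+1+1
8+2+2+2+2+1
…and 32 more, for 44 total.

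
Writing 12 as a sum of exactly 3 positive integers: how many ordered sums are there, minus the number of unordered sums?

43

Ordered (compositions into 3 parts): C(11,2) = 55.
Unordered (partitions into 3 parts): 12.
Difference: 55 − 12 = 43.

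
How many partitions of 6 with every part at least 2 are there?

4

Listing the qualifying partitions of 6:
6
2 + 4
3 + 3
2 + 2 + 2
That's 4 in total.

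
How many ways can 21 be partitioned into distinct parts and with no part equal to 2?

A partial list (first 12 by largest part):
21
20+1
18+3
17+4
17+3+1
16+5
16+4+1
15+6
15+5+1
14+7
14+6+1
14+4+3
…and 32 more, for 44 total.

44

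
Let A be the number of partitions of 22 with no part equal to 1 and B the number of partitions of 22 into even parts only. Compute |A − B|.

154

Partitions of 22 with no part equal to 1: 210.
Partitions of 22 into even parts only: 56.
|210 − 56| = 154.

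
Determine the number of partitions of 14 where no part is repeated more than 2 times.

57

There are too many to list fully; the first 12 (by largest part) are:
14
13 + 1
12 + 2
12 + 1 + 1
11 + 3
11 + 2 + 1
10 + 4
10 + 3 + 1
10 + 2 + 2
10 + 2 + 1 + 1
9 + 5
9 + 4 + 1
…and 45 more, for 57 total.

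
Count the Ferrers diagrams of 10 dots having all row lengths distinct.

They are:
10
9+1
8+2
7+3
7+2+1
6+4
6+3+1
5+4+1
5+3+2
4+3+2+1
That's 10 in total.

10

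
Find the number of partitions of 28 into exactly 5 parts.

Counting exhaustively, 291 partitions satisfy the conditions.

291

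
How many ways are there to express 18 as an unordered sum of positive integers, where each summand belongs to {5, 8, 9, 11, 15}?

2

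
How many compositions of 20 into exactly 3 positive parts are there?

171

By stars and bars with positive parts, the count is C(19,2) = 171.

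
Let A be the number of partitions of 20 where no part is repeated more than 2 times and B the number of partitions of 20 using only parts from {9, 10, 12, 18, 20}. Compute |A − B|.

200

Partitions of 20 where no part is repeated more than 2 times: 202.
Partitions of 20 using only parts from {9, 10, 12, 18, 20}: 2.
|202 − 2| = 200.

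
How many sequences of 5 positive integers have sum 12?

330

Equivalently, choose which 4 of the 11 gaps become plus signs: C(11,4) = 330.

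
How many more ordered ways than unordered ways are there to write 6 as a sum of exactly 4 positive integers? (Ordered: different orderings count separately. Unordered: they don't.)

Compositions: C(5,3) = 10.
Unordered (partitions into 4 parts): 2.
Difference: 10 − 2 = 8.

8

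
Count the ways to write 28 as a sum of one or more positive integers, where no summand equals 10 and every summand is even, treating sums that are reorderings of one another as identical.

A full systematic count gives 105.

105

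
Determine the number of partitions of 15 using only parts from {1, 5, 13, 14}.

6

Enumerating:
14 + 1
13 + 1 + 1
5 + 5 + 5
5 + 5 + 1 + 1 + 1 + 1 + 1
5 + 1 + 1 + 1 + 1 + 1 + 1 + 1 + 1 + 1 + 1
1 + 1 + 1 + 1 + 1 + 1 + 1 + 1 + 1 + 1 + 1 + 1 + 1 + 1 + 1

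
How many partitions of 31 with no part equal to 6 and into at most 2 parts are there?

15

Enumerating:
31
30+1
29+2
28+3
27+4
26+5
24+7
23+8
22+9
21+10
20+11
19+12
18+13
17+14
16+15
Counting gives 15.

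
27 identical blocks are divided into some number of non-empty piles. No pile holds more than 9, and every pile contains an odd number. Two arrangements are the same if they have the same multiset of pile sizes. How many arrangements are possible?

102

Systematic enumeration (by largest part, then next-largest, …) yields 102.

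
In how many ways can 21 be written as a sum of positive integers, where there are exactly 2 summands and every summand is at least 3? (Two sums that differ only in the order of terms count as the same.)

They are:
18 + 3
17 + 4
16 + 5
15 + 6
14 + 7
13 + 8
12 + 9
11 + 10

8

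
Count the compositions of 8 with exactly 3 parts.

21

A composition of 8 into 3 positive parts is chosen by placing 2 dividers among the 7 gaps between 8 units: C(7,2) = 21.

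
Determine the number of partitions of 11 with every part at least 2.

14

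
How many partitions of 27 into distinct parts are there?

192

There are 192 such partitions.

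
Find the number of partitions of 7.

15

They are:
7
6, 1
5, 2
5, 1, 1
4, 3
4, 2, 1
4, 1, 1, 1
3, 3, 1
3, 2, 2
3, 2, 1, 1
3, 1, 1, 1, 1
2, 2, 2, 1
2, 2, 1, 1, 1
2, 1, 1, 1, 1, 1
1, 1, 1, 1, 1, 1, 1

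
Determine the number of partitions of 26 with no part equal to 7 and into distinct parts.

Enumerating by decreasing first part gives 123 partitions in all.

123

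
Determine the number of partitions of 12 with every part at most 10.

75

Systematic enumeration (by largest part, then next-largest, …) yields 75.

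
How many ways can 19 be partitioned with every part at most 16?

486

Direct enumeration gives 486 partitions.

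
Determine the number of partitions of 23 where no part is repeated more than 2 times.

355

There are 355 such partitions.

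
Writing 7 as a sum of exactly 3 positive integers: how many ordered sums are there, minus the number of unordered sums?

Ordered (compositions into 3 parts): C(6,2) = 15.
Partitions of 7 into exactly 3 parts: 4.
Difference: 15 − 4 = 11.

11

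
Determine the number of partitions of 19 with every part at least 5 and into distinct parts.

Listing the qualifying partitions of 19:
19
14 + 5
13 + 6
12 + 7
11 + 8
10 + 9
8 + 6 + 5

7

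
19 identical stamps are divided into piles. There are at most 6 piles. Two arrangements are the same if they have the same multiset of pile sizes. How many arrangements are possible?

Enumerating by decreasing first part gives 235 partitions in all.

235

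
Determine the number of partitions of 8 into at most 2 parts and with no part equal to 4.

4

Enumerating:
8
1,7
2,6
3,5
That's 4 in total.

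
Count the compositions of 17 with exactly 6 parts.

4368

A composition of 17 into 6 positive parts is chosen by placing 5 dividers among the 16 gaps between 17 units: C(16,5) = 4368.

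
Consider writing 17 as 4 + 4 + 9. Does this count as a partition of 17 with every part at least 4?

The parts sum to 17, and the condition 'every summand is at least 4' holds.

Yes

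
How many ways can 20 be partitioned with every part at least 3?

A partial list (first 12 by largest part):
20
17 + 3
16 + 4
15 + 5
14 + 6
14 + 3 + 3
13 + 7
13 + 4 + 3
12 + 8
12 + 5 + 3
12 + 4 + 4
11 + 9
…and 37 more, for 49 total.

49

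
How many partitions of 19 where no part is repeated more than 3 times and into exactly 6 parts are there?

55

There are too many to list fully; the first 12 (by largest part) are:
1,1,1,2,2,12
1,1,1,2,3,11
1,1,2,2,2,11
1,1,1,2,4,10
1,1,1,3,3,10
1,1,2,2,3,10
1,1,1,2,5,9
1,1,1,3,4,9
1,1,2,2,4,9
1,1,2,3,3,9
1,2,2,2,3,9
1,1,1,2,6,8
…and 43 more, for 55 total.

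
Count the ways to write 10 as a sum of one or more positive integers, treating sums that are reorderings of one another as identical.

There are too many to list fully; the first 12 (by largest part) are:
10
1,9
2,8
1,1,8
3,7
1,2,7
1,1,1,7
4,6
1,3,6
2,2,6
1,1,2,6
1,1,1,1,6
…and 30 more, for 42 total.

42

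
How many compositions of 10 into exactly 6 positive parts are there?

126

A composition of 10 into 6 positive parts is chosen by placing 5 dividers among the 9 gaps between 10 units: C(9,5) = 126.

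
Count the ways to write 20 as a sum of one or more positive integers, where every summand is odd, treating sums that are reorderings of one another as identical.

64

A partial list (first 12 by largest part):
19 + 1
17 + 3
17 + 1 + 1 + 1
15 + 5
15 + 3 + 1 + 1
15 + 1 + 1 + 1 + 1 + 1
13 + 7
13 + 5 + 1 + 1
13 + 3 + 3 + 1
13 + 3 + 1 + 1 + 1 + 1
13 + 1 + 1 + 1 + 1 + 1 + 1 + 1
11 + 9
…and 52 more, for 64 total.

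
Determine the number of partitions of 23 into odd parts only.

There are 104 such partitions.

104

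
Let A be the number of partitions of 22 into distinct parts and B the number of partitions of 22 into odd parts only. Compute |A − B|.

0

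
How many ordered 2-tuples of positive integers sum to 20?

19

A composition of 20 into 2 positive parts is chosen by placing 1 dividers among the 19 gaps between 20 units: C(19,1) = 19.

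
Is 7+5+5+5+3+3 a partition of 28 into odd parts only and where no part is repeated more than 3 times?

Yes

The parts sum to 28, and the condition 'every summand is odd' holds; the condition 'no summand is used more than 3 times' holds.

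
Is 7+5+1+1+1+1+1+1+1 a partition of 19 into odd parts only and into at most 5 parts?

No

The parts sum to 19, and the condition 'there are at most 5 summands' is violated.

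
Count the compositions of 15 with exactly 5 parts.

Place 4 bars in the 14 internal gaps of a row of 15 dots: C(14,4) = 1001.

1001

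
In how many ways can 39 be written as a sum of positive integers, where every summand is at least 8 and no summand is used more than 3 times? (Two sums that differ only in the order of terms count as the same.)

There are too many to list fully; the first 12 (by largest part) are:
39
31, 8
30, 9
29, 10
28, 11
27, 12
26, 13
25, 14
24, 15
23, 16
23, 8, 8
22, 17
…and 39 more, for 51 total.

51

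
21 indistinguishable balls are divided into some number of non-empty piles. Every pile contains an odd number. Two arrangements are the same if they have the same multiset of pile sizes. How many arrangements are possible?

76

A full systematic count gives 76.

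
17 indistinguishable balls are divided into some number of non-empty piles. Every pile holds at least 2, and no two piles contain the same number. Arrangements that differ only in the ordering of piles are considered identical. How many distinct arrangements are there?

Listing the qualifying partitions of 17:
17
15+2
14+3
13+4
12+5
12+3+2
11+6
11+4+2
10+7
10+5+2
10+4+3
9+8
9+6+2
9+5+3
8+7+2
8+6+3
8+5+4
8+4+3+2
7+6+4
7+5+3+2
6+5+4+2

21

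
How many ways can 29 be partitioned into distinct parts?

Systematic enumeration (by largest part, then next-largest, …) yields 256.

256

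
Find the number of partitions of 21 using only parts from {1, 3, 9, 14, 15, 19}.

Listing the qualifying partitions of 21:
1+1+19
3+3+15
1+1+1+3+15
1+1+1+1+1+1+15
1+3+3+14
1+1+1+1+3+14
1+1+1+1+1+1+1+14
3+9+9
1+1+1+9+9
3+3+3+3+9
1+1+1+3+3+3+9
1+1+1+1+1+1+3+3+9
1+1+1+1+1+1+1+1+1+3+9
1+1+1+1+1+1+1+1+1+1+1+1+9
3+3+3+3+3+3+3
1+1+1+3+3+3+3+3+3
1+1+1+1+1+1+3+3+3+3+3
1+1+1+1+1+1+1+1+1+3+3+3+3
1+1+1+1+1+1+1+1+1+1+1+1+3+3+3
1+1+1+1+1+1+1+1+1+1+1+1+1+1+1+3+3
1+1+1+1+1+1+1+1+1+1+1+1+1+1+1+1+1+1+3
1+1+1+1+1+1+1+1+1+1+1+1+1+1+1+1+1+1+1+1+1
That's 22 in total.

22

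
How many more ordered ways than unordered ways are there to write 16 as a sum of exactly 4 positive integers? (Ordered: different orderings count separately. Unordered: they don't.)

Compositions: C(15,3) = 455.
Unordered (partitions into 4 parts): 34.
Difference: 455 − 34 = 421.

421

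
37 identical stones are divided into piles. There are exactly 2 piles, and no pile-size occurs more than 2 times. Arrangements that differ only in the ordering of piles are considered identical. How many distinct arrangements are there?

Enumerating:
36 + 1
35 + 2
34 + 3
33 + 4
32 + 5
31 + 6
30 + 7
29 + 8
28 + 9
27 + 10
26 + 11
25 + 12
24 + 13
23 + 14
22 + 15
21 + 16
20 + 17
19 + 18
That's 18 in total.

18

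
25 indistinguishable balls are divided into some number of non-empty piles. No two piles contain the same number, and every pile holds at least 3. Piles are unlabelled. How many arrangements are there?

There are too many to list fully; the first 12 (by largest part) are:
25
22,3
21,4
20,5
19,6
18,7
18,4,3
17,8
17,5,3
16,9
16,6,3
16,5,4
…and 32 more, for 44 total.

44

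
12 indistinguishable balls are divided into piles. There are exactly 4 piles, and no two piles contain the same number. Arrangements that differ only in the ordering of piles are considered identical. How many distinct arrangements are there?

2

The partitions of 12 that satisfy the conditions:
6, 3, 2, 1
5, 4, 2, 1
Counting gives 2.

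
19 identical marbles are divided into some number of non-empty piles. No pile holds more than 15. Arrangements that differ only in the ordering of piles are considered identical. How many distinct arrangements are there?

483

Systematic enumeration (by largest part, then next-largest, …) yields 483.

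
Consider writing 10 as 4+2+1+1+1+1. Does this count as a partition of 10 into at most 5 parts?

The parts sum to 10, and the condition 'there are at most 5 summands' is violated.

No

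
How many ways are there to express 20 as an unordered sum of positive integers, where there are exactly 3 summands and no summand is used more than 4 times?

33

There are too many to list fully; the first 12 (by largest part) are:
1+1+18
1+2+17
1+3+16
2+2+16
1+4+15
2+3+15
1+5+14
2+4+14
3+3+14
1+6+13
2+5+13
3+4+13
…and 21 more, for 33 total.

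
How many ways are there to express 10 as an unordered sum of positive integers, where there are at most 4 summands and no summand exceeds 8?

21

The partitions of 10 that satisfy the conditions:
2,8
1,1,8
3,7
1,2,7
1,1,1,7
4,6
1,3,6
2,2,6
1,1,2,6
5,5
1,4,5
2,3,5
1,1,3,5
1,2,2,5
2,4,4
1,1,4,4
3,3,4
1,2,3,4
2,2,2,4
1,3,3,3
2,2,3,3
Counting gives 21.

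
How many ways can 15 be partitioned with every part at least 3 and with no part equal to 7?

The partitions of 15 that satisfy the conditions:
15
12+3
11+4
10+5
9+6
9+3+3
8+4+3
6+6+3
6+5+4
6+3+3+3
5+5+5
5+4+3+3
4+4+4+3
3+3+3+3+3
That's 14 in total.

14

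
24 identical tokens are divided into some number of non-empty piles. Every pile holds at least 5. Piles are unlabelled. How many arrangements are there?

A partial list (first 12 by largest part):
24
19, 5
18, 6
17, 7
16, 8
15, 9
14, 10
14, 5, 5
13, 11
13, 6, 5
12, 12
12, 7, 5
…and 14 more, for 26 total.

26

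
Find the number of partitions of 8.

The partitions of 8 that satisfy the conditions:
8
1 + 7
2 + 6
1 + 1 + 6
3 + 5
1 + 2 + 5
1 + 1 + 1 + 5
4 + 4
1 + 3 + 4
2 + 2 + 4
1 + 1 + 2 + 4
1 + 1 + 1 + 1 + 4
2 + 3 + 3
1 + 1 + 3 + 3
1 + 2 + 2 + 3
1 + 1 + 1 + 2 + 3
1 + 1 + 1 + 1 + 1 + 3
2 + 2 + 2 + 2
1 + 1 + 2 + 2 + 2
1 + 1 + 1 + 1 + 2 + 2
1 + 1 + 1 + 1 + 1 + 1 + 2
1 + 1 + 1 + 1 + 1 + 1 + 1 + 1
Counting gives 22.

22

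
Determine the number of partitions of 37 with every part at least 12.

9

The partitions of 37 that satisfy the conditions:
37
25+12
24+13
23+14
22+15
21+16
20+17
19+18
13+12+12
That's 9 in total.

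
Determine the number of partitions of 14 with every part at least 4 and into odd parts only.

2

Listing the qualifying partitions of 14:
9, 5
7, 7
Counting gives 2.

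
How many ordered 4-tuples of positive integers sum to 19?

Place 3 bars in the 18 internal gaps of a row of 19 dots: C(18,3) = 816.

816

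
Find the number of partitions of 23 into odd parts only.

Enumerating by decreasing first part gives 104 partitions in all.

104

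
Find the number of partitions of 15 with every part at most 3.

27

There are too many to list fully; the first 12 (by largest part) are:
3,3,3,3,3
1,2,3,3,3,3
1,1,1,3,3,3,3
2,2,2,3,3,3
1,1,2,2,3,3,3
1,1,1,1,2,3,3,3
1,1,1,1,1,1,3,3,3
1,2,2,2,2,3,3
1,1,1,2,2,2,3,3
1,1,1,1,1,2,2,3,3
1,1,1,1,1,1,1,2,3,3
1,1,1,1,1,1,1,1,1,3,3
…and 15 more, for 27 total.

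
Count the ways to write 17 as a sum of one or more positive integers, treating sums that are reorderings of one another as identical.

297

A full systematic count gives 297.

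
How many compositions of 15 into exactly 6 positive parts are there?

A composition of 15 into 6 positive parts is chosen by placing 5 dividers among the 14 gaps between 15 units: C(14,5) = 2002.

2002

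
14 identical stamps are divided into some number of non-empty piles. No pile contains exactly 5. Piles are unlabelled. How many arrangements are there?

105

Systematic enumeration (by largest part, then next-largest, …) yields 105.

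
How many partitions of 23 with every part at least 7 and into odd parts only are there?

2

Enumerating:
23
9+7+7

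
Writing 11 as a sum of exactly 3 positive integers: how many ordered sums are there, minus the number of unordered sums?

Compositions: C(10,2) = 45.
Unordered (partitions into 3 parts): 10.
Difference: 45 − 10 = 35.

35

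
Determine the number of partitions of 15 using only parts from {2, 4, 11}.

They are:
4, 11
2, 2, 11
Counting gives 2.

2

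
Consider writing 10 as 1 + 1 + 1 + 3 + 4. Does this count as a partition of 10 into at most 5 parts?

Yes

The parts sum to 10, and the condition 'there are at most 5 summands' holds.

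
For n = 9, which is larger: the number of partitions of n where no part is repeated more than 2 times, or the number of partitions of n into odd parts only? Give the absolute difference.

8

Partitions of 9 where no part is repeated more than 2 times: 16.
Partitions of 9 into odd parts only: 8.
|16 − 8| = 8.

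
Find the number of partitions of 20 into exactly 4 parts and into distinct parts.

23

Listing the qualifying partitions of 20:
14 + 3 + 2 + 1
13 + 4 + 2 + 1
12 + 5 + 2 + 1
12 + 4 + 3 + 1
11 + 6 + 2 + 1
11 + 5 + 3 + 1
11 + 4 + 3 + 2
10 + 7 + 2 + 1
10 + 6 + 3 + 1
10 + 5 + 4 + 1
10 + 5 + 3 + 2
9 + 8 + 2 + 1
9 + 7 + 3 + 1
9 + 6 + 4 + 1
9 + 6 + 3 + 2
9 + 5 + 4 + 2
8 + 7 + 4 + 1
8 + 7 + 3 + 2
8 + 6 + 5 + 1
8 + 6 + 4 + 2
8 + 5 + 4 + 3
7 + 6 + 5 + 2
7 + 6 + 4 + 3
That's 23 in total.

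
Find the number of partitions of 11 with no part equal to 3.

A partial list (first 12 by largest part):
11
10,1
9,2
9,1,1
8,2,1
8,1,1,1
7,4
7,2,2
7,2,1,1
7,1,1,1,1
6,5
6,4,1
…and 22 more, for 34 total.

34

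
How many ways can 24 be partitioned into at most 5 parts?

333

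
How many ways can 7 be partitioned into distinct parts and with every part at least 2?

3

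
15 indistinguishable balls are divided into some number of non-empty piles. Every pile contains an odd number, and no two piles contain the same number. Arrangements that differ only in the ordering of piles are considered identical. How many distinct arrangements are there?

4

Listing the qualifying partitions of 15:
15
11,3,1
9,5,1
7,5,3
Counting gives 4.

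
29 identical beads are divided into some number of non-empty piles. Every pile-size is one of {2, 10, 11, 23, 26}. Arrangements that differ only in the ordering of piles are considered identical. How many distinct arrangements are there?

Enumerating:
23, 2, 2, 2
11, 10, 2, 2, 2, 2
11, 2, 2, 2, 2, 2, 2, 2, 2, 2
That's 3 in total.

3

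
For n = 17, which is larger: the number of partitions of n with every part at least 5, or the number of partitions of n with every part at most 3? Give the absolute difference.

Partitions of 17 with every part at least 5: 7.
Partitions of 17 with every part at most 3: 33.
|7 − 33| = 26.

26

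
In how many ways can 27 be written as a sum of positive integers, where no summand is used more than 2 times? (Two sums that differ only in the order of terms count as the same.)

731

There are 731 such partitions.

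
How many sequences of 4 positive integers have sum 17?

560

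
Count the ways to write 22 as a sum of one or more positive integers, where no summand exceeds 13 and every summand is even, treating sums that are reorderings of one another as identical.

44

There are too many to list fully; the first 12 (by largest part) are:
12,10
12,8,2
12,6,4
12,6,2,2
12,4,4,2
12,4,2,2,2
12,2,2,2,2,2
10,10,2
10,8,4
10,8,2,2
10,6,6
10,6,4,2
…and 32 more, for 44 total.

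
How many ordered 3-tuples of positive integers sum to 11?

Equivalently, choose which 2 of the 10 gaps become plus signs: C(10,2) = 45.

45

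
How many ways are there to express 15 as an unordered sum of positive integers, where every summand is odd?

A partial list (first 12 by largest part):
15
1, 1, 13
1, 3, 11
1, 1, 1, 1, 11
1, 5, 9
3, 3, 9
1, 1, 1, 3, 9
1, 1, 1, 1, 1, 1, 9
1, 7, 7
3, 5, 7
1, 1, 1, 5, 7
1, 1, 3, 3, 7
…and 15 more, for 27 total.

27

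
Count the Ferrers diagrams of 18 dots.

385

A full systematic count gives 385.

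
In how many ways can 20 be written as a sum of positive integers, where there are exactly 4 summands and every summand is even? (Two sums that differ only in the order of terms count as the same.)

They are:
14, 2, 2, 2
12, 4, 2, 2
10, 6, 2, 2
10, 4, 4, 2
8, 8, 2, 2
8, 6, 4, 2
8, 4, 4, 4
6, 6, 6, 2
6, 6, 4, 4

9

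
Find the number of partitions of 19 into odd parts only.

54

There are too many to list fully; the first 12 (by largest part) are:
19
17 + 1 + 1
15 + 3 + 1
15 + 1 + 1 + 1 + 1
13 + 5 + 1
13 + 3 + 3
13 + 3 + 1 + 1 + 1
13 + 1 + 1 + 1 + 1 + 1 + 1
11 + 7 + 1
11 + 5 + 3
11 + 5 + 1 + 1 + 1
11 + 3 + 3 + 1 + 1
…and 42 more, for 54 total.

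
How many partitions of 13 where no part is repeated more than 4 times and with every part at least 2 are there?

23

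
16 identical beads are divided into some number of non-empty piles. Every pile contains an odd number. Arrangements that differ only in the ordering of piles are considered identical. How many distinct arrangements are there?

32

There are too many to list fully; the first 12 (by largest part) are:
15+1
13+3
13+1+1+1
11+5
11+3+1+1
11+1+1+1+1+1
9+7
9+5+1+1
9+3+3+1
9+3+1+1+1+1
9+1+1+1+1+1+1+1
7+7+1+1
…and 20 more, for 32 total.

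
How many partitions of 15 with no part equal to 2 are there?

Systematic enumeration (by largest part, then next-largest, …) yields 75.

75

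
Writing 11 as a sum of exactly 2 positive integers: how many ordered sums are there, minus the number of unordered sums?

5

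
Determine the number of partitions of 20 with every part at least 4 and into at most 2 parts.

The partitions of 20 that satisfy the conditions:
20
16 + 4
15 + 5
14 + 6
13 + 7
12 + 8
11 + 9
10 + 10
That's 8 in total.

8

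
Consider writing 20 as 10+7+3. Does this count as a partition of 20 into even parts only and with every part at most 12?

No

The parts sum to 20, and the condition 'every summand is even' is violated.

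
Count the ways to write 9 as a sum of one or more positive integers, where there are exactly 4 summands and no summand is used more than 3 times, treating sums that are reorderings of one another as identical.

6

Enumerating:
6, 1, 1, 1
5, 2, 1, 1
4, 3, 1, 1
4, 2, 2, 1
3, 3, 2, 1
3, 2, 2, 2
That's 6 in total.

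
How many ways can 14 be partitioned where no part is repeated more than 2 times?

57

There are too many to list fully; the first 12 (by largest part) are:
14
13, 1
12, 2
12, 1, 1
11, 3
11, 2, 1
10, 4
10, 3, 1
10, 2, 2
10, 2, 1, 1
9, 5
9, 4, 1
…and 45 more, for 57 total.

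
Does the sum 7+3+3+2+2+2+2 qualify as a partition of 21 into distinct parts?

The parts sum to 21, and the condition 'all summands are distinct' is violated.

No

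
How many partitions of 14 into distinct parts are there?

22

Enumerating:
14
13, 1
12, 2
11, 3
11, 2, 1
10, 4
10, 3, 1
9, 5
9, 4, 1
9, 3, 2
8, 6
8, 5, 1
8, 4, 2
8, 3, 2, 1
7, 6, 1
7, 5, 2
7, 4, 3
7, 4, 2, 1
6, 5, 3
6, 5, 2, 1
6, 4, 3, 1
5, 4, 3, 2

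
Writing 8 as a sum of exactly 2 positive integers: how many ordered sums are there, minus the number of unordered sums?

Ordered (compositions into 2 parts): C(7,1) = 7.
Unordered (partitions into 2 parts): 4.
Difference: 7 − 4 = 3.

3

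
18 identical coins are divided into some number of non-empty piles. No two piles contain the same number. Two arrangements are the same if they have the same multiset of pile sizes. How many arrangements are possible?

46

There are too many to list fully; the first 12 (by largest part) are:
18
17 + 1
16 + 2
15 + 3
15 + 2 + 1
14 + 4
14 + 3 + 1
13 + 5
13 + 4 + 1
13 + 3 + 2
12 + 6
12 + 5 + 1
…and 34 more, for 46 total.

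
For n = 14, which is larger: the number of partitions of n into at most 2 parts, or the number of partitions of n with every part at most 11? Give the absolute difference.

Partitions of 14 into at most 2 parts: 8.
Partitions of 14 with every part at most 11: 131.
|8 − 131| = 123.

123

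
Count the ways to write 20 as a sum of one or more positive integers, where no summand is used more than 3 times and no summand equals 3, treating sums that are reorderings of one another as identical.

Systematic enumeration (by largest part, then next-largest, …) yields 164.

164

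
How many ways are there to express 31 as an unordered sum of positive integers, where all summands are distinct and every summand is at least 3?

103

A full systematic count gives 103.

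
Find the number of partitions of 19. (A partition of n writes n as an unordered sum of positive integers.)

490

There are 490 such partitions.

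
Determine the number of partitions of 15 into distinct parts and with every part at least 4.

6

The partitions of 15 that satisfy the conditions:
15
11+4
10+5
9+6
8+7
6+5+4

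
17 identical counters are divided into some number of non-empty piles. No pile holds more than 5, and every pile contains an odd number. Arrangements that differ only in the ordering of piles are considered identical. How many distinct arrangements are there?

Listing the qualifying partitions of 17:
5+5+5+1+1
5+5+3+3+1
5+5+3+1+1+1+1
5+5+1+1+1+1+1+1+1
5+3+3+3+3
5+3+3+3+1+1+1
5+3+3+1+1+1+1+1+1
5+3+1+1+1+1+1+1+1+1+1
5+1+1+1+1+1+1+1+1+1+1+1+1
3+3+3+3+3+1+1
3+3+3+3+1+1+1+1+1
3+3+3+1+1+1+1+1+1+1+1
3+3+1+1+1+1+1+1+1+1+1+1+1
3+1+1+1+1+1+1+1+1+1+1+1+1+1+1
1+1+1+1+1+1+1+1+1+1+1+1+1+1+1+1+1
Counting gives 15.

15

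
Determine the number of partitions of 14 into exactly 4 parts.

They are:
11+1+1+1
10+2+1+1
9+3+1+1
9+2+2+1
8+4+1+1
8+3+2+1
8+2+2+2
7+5+1+1
7+4+2+1
7+3+3+1
7+3+2+2
6+6+1+1
6+5+2+1
6+4+3+1
6+4+2+2
6+3+3+2
5+5+3+1
5+5+2+2
5+4+4+1
5+4+3+2
5+3+3+3
4+4+4+2
4+4+3+3

23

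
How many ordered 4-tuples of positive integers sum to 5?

Equivalently, choose which 3 of the 4 gaps become plus signs: C(4,3) = 4.

4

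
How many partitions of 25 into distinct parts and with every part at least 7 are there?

8

They are:
25
18 + 7
17 + 8
16 + 9
15 + 10
14 + 11
13 + 12
10 + 8 + 7
Counting gives 8.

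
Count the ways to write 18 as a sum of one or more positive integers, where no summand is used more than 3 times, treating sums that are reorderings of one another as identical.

208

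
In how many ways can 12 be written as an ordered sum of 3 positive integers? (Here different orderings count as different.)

A composition of 12 into 3 positive parts is chosen by placing 2 dividers among the 11 gaps between 12 units: C(11,2) = 55.

55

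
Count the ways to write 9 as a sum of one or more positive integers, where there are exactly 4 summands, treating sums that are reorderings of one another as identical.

Enumerating:
6,1,1,1
5,2,1,1
4,3,1,1
4,2,2,1
3,3,2,1
3,2,2,2

6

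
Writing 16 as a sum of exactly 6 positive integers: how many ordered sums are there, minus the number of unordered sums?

2968

Compositions: C(15,5) = 3003.
Partitions of 16 into exactly 6 parts: 35.
Difference: 3003 − 35 = 2968.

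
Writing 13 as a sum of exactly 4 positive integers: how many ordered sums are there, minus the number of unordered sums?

202

Ordered (compositions into 4 parts): C(12,3) = 220.
Partitions of 13 into exactly 4 parts: 18.
Difference: 220 − 18 = 202.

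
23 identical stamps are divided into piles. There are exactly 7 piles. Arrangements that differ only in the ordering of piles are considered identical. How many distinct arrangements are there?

164

Counting exhaustively, 164 partitions satisfy the conditions.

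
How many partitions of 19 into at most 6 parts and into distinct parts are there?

There are too many to list fully; the first 12 (by largest part) are:
19
18 + 1
17 + 2
16 + 3
16 + 2 + 1
15 + 4
15 + 3 + 1
14 + 5
14 + 4 + 1
14 + 3 + 2
13 + 6
13 + 5 + 1
…and 42 more, for 54 total.

54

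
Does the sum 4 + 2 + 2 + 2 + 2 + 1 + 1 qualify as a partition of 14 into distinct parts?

The parts sum to 14, and the condition 'all summands are distinct' is violated.

No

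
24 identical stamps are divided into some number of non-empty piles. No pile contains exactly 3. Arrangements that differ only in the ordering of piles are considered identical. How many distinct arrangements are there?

783

Enumerating by decreasing first part gives 783 partitions in all.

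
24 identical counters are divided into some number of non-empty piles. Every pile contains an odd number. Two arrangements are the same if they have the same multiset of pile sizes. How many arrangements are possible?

Direct enumeration gives 122 partitions.

122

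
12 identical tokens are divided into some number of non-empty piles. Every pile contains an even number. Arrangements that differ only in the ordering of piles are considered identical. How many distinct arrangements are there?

Enumerating:
12
2 + 10
4 + 8
2 + 2 + 8
6 + 6
2 + 4 + 6
2 + 2 + 2 + 6
4 + 4 + 4
2 + 2 + 4 + 4
2 + 2 + 2 + 2 + 4
2 + 2 + 2 + 2 + 2 + 2

11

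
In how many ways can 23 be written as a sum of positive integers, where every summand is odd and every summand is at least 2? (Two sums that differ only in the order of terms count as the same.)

They are:
23
3+3+17
3+5+15
3+7+13
5+5+13
3+9+11
5+7+11
3+3+3+3+11
5+9+9
7+7+9
3+3+3+5+9
3+3+3+7+7
3+3+5+5+7
3+5+5+5+5
3+3+3+3+3+3+5
That's 15 in total.

15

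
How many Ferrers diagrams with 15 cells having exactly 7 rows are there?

The partitions of 15 that satisfy the conditions:
1,1,1,1,1,1,9
1,1,1,1,1,2,8
1,1,1,1,1,3,7
1,1,1,1,2,2,7
1,1,1,1,1,4,6
1,1,1,1,2,3,6
1,1,1,2,2,2,6
1,1,1,1,1,5,5
1,1,1,1,2,4,5
1,1,1,1,3,3,5
1,1,1,2,2,3,5
1,1,2,2,2,2,5
1,1,1,1,3,4,4
1,1,1,2,2,4,4
1,1,1,2,3,3,4
1,1,2,2,2,3,4
1,2,2,2,2,2,4
1,1,1,3,3,3,3
1,1,2,2,3,3,3
1,2,2,2,2,3,3
2,2,2,2,2,2,3

21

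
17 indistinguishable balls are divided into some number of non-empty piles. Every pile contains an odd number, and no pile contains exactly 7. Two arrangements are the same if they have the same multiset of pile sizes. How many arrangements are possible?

28

A partial list (first 12 by largest part):
17
15 + 1 + 1
13 + 3 + 1
13 + 1 + 1 + 1 + 1
11 + 5 + 1
11 + 3 + 3
11 + 3 + 1 + 1 + 1
11 + 1 + 1 + 1 + 1 + 1 + 1
9 + 5 + 3
9 + 5 + 1 + 1 + 1
9 + 3 + 3 + 1 + 1
9 + 3 + 1 + 1 + 1 + 1 + 1
…and 16 more, for 28 total.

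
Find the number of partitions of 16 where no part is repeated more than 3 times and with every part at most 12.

Direct enumeration gives 125 partitions.

125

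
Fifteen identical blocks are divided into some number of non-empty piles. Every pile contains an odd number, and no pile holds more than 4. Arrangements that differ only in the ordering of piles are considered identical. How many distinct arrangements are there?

6

They are:
3, 3, 3, 3, 3
3, 3, 3, 3, 1, 1, 1
3, 3, 3, 1, 1, 1, 1, 1, 1
3, 3, 1, 1, 1, 1, 1, 1, 1, 1, 1
3, 1, 1, 1, 1, 1, 1, 1, 1, 1, 1, 1, 1
1, 1, 1, 1, 1, 1, 1, 1, 1, 1, 1, 1, 1, 1, 1
Counting gives 6.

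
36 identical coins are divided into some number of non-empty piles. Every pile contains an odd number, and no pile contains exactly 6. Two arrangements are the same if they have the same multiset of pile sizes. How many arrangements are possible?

Enumerating by decreasing first part gives 668 partitions in all.

668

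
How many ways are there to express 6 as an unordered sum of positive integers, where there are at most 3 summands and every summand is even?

Enumerating:
6
2, 4
2, 2, 2
Counting gives 3.

3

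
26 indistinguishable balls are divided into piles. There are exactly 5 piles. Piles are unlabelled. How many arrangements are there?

Counting exhaustively, 221 partitions satisfy the conditions.

221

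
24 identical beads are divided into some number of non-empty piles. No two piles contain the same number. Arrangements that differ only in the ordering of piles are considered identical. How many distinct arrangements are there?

Enumerating by decreasing first part gives 122 partitions in all.

122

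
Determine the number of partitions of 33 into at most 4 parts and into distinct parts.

242

Systematic enumeration (by largest part, then next-largest, …) yields 242.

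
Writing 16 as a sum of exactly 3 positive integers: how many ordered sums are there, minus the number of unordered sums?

84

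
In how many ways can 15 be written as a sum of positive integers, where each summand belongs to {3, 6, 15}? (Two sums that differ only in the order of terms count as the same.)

4

Listing the qualifying partitions of 15:
15
3 + 6 + 6
3 + 3 + 3 + 6
3 + 3 + 3 + 3 + 3
Counting gives 4.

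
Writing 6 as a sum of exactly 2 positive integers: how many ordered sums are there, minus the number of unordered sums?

2

Ordered (compositions into 2 parts): C(5,1) = 5.
Partitions of 6 into exactly 2 parts: 3.
Difference: 5 − 3 = 2.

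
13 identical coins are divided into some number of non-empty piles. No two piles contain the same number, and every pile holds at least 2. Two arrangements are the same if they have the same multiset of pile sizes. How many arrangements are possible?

Listing the qualifying partitions of 13:
13
11, 2
10, 3
9, 4
8, 5
8, 3, 2
7, 6
7, 4, 2
6, 5, 2
6, 4, 3

10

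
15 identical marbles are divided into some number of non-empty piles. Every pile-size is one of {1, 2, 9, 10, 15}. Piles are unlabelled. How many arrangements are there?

16

Listing the qualifying partitions of 15:
15
1, 2, 2, 10
1, 1, 1, 2, 10
1, 1, 1, 1, 1, 10
2, 2, 2, 9
1, 1, 2, 2, 9
1, 1, 1, 1, 2, 9
1, 1, 1, 1, 1, 1, 9
1, 2, 2, 2, 2, 2, 2, 2
1, 1, 1, 2, 2, 2, 2, 2, 2
1, 1, 1, 1, 1, 2, 2, 2, 2, 2
1, 1, 1, 1, 1, 1, 1, 2, 2, 2, 2
1, 1, 1, 1, 1, 1, 1, 1, 1, 2, 2, 2
1, 1, 1, 1, 1, 1, 1, 1, 1, 1, 1, 2, 2
1, 1, 1, 1, 1, 1, 1, 1, 1, 1, 1, 1, 1, 2
1, 1, 1, 1, 1, 1, 1, 1, 1, 1, 1, 1, 1, 1, 1
That's 16 in total.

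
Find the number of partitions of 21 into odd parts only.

Direct enumeration gives 76 partitions.

76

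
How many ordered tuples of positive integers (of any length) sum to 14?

8192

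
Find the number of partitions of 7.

15

The partitions of 7 that satisfy the conditions:
7
1 + 6
2 + 5
1 + 1 + 5
3 + 4
1 + 2 + 4
1 + 1 + 1 + 4
1 + 3 + 3
2 + 2 + 3
1 + 1 + 2 + 3
1 + 1 + 1 + 1 + 3
1 + 2 + 2 + 2
1 + 1 + 1 + 2 + 2
1 + 1 + 1 + 1 + 1 + 2
1 + 1 + 1 + 1 + 1 + 1 + 1
Counting gives 15.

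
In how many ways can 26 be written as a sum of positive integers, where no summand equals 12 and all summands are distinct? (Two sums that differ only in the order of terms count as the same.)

There are 144 such partitions.

144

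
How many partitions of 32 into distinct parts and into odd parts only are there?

The partitions of 32 that satisfy the conditions:
31,1
29,3
27,5
25,7
23,9
23,5,3,1
21,11
21,7,3,1
19,13
19,9,3,1
19,7,5,1
17,15
17,11,3,1
17,9,5,1
17,7,5,3
15,13,3,1
15,11,5,1
15,9,7,1
15,9,5,3
13,11,7,1
13,11,5,3
13,9,7,3
11,9,7,5

23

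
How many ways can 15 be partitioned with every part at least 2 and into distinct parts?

They are:
15
13,2
12,3
11,4
10,5
10,3,2
9,6
9,4,2
8,7
8,5,2
8,4,3
7,6,2
7,5,3
6,5,4
6,4,3,2
That's 15 in total.

15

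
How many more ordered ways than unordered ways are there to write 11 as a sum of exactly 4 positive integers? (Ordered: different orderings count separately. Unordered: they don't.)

109

Ordered (compositions into 4 parts): C(10,3) = 120.
Unordered (partitions into 4 parts): 11.
Difference: 120 − 11 = 109.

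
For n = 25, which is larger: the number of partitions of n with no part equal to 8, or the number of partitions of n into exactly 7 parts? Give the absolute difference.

1413

Partitions of 25 with no part equal to 8: 1661.
Partitions of 25 into exactly 7 parts: 248.
|1661 − 248| = 1413.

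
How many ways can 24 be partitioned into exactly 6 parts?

199

Counting exhaustively, 199 partitions satisfy the conditions.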